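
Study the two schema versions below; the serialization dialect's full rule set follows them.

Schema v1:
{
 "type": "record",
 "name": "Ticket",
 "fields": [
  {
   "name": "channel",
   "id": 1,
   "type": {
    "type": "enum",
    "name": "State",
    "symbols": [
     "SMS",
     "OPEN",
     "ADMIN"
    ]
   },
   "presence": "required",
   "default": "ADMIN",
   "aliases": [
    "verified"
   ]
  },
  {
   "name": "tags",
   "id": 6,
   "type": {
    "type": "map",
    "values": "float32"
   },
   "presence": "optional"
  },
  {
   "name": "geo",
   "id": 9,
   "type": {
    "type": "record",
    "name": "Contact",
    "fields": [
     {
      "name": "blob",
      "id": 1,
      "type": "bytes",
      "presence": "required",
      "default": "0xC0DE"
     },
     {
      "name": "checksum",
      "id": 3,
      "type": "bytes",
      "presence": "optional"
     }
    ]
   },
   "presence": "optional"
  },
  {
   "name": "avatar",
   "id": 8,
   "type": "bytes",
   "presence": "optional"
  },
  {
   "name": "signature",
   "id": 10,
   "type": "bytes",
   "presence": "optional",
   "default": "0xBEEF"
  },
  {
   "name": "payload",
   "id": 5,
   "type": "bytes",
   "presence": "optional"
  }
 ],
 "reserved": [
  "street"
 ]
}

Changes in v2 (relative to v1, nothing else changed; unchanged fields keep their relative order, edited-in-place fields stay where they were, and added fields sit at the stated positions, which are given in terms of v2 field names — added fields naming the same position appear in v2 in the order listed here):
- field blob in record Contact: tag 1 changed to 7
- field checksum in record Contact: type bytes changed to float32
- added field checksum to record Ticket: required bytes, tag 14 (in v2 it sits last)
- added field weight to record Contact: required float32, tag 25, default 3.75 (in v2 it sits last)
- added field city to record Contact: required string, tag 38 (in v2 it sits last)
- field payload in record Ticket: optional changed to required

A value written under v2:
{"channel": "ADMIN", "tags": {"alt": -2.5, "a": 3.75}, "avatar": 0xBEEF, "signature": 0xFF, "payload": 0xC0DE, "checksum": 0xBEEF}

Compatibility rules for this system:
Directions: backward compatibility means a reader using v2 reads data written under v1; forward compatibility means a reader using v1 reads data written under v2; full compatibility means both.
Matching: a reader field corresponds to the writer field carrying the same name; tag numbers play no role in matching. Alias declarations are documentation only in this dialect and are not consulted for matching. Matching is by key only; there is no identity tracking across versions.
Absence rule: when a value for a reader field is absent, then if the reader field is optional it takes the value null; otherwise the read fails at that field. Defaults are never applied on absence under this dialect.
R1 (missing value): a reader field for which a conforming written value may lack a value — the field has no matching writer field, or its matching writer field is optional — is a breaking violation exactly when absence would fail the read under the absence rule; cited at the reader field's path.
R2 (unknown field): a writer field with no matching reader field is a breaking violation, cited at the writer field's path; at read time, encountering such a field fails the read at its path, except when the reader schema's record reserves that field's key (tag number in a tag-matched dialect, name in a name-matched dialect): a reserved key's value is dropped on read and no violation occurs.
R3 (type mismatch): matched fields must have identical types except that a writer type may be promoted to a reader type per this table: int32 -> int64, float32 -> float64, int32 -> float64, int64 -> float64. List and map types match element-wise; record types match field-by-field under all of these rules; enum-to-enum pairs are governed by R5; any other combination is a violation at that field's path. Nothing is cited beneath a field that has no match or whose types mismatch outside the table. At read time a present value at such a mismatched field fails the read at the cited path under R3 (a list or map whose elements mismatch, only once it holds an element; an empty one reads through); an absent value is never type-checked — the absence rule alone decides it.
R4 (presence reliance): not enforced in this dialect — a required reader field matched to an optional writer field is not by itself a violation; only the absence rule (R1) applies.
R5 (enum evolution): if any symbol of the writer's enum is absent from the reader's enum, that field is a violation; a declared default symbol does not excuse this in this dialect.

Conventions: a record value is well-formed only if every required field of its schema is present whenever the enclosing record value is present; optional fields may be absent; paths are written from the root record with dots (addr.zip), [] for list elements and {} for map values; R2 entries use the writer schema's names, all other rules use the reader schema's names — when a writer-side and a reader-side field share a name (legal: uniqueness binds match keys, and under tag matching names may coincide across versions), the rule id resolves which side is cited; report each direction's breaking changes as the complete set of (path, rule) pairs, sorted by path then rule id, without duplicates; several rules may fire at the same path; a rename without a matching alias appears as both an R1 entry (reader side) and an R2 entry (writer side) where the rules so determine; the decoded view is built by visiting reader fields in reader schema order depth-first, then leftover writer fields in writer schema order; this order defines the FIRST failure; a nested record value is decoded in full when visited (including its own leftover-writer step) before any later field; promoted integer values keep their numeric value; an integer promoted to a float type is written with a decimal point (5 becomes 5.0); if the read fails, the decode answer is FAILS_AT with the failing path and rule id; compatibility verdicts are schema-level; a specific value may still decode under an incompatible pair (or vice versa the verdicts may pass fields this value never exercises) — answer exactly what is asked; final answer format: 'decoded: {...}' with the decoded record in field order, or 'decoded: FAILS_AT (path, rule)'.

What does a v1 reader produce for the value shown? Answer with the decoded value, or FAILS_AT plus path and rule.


decoded: FAILS_AT (checksum, R2)

in Ticket below, arrows point writer -> reader
decode (reader v1):
  channel := "ADMIN"
  tags := {"alt": -2.5, "a": 3.75}
  geo := null (not supplied -> null)
  avatar := 0xBEEF
  signature := 0xFF
  payload := 0xC0DE
  read fails at checksum under R2 (unknown field)
  => FAILS_AT (checksum, R2)
checking off the Ticket differences that do not matter here:
  field blob in record Contact: tag 1 changed to 7 -> inert under this dialect — no rule fires on Ticket and the result does not move
  added field city to record Contact: required string, tag 38 (in v2 it sits last) -> a verdict-level change on Ticket — the shown value reads the same
  added field weight to record Contact: required float32, tag 25, default 3.75 (in v2 it sits last) -> a verdict-level change on Ticket — the shown value reads the same
  field payload in record Ticket: optional changed to required -> a verdict-level change on Ticket — the shown value reads the same


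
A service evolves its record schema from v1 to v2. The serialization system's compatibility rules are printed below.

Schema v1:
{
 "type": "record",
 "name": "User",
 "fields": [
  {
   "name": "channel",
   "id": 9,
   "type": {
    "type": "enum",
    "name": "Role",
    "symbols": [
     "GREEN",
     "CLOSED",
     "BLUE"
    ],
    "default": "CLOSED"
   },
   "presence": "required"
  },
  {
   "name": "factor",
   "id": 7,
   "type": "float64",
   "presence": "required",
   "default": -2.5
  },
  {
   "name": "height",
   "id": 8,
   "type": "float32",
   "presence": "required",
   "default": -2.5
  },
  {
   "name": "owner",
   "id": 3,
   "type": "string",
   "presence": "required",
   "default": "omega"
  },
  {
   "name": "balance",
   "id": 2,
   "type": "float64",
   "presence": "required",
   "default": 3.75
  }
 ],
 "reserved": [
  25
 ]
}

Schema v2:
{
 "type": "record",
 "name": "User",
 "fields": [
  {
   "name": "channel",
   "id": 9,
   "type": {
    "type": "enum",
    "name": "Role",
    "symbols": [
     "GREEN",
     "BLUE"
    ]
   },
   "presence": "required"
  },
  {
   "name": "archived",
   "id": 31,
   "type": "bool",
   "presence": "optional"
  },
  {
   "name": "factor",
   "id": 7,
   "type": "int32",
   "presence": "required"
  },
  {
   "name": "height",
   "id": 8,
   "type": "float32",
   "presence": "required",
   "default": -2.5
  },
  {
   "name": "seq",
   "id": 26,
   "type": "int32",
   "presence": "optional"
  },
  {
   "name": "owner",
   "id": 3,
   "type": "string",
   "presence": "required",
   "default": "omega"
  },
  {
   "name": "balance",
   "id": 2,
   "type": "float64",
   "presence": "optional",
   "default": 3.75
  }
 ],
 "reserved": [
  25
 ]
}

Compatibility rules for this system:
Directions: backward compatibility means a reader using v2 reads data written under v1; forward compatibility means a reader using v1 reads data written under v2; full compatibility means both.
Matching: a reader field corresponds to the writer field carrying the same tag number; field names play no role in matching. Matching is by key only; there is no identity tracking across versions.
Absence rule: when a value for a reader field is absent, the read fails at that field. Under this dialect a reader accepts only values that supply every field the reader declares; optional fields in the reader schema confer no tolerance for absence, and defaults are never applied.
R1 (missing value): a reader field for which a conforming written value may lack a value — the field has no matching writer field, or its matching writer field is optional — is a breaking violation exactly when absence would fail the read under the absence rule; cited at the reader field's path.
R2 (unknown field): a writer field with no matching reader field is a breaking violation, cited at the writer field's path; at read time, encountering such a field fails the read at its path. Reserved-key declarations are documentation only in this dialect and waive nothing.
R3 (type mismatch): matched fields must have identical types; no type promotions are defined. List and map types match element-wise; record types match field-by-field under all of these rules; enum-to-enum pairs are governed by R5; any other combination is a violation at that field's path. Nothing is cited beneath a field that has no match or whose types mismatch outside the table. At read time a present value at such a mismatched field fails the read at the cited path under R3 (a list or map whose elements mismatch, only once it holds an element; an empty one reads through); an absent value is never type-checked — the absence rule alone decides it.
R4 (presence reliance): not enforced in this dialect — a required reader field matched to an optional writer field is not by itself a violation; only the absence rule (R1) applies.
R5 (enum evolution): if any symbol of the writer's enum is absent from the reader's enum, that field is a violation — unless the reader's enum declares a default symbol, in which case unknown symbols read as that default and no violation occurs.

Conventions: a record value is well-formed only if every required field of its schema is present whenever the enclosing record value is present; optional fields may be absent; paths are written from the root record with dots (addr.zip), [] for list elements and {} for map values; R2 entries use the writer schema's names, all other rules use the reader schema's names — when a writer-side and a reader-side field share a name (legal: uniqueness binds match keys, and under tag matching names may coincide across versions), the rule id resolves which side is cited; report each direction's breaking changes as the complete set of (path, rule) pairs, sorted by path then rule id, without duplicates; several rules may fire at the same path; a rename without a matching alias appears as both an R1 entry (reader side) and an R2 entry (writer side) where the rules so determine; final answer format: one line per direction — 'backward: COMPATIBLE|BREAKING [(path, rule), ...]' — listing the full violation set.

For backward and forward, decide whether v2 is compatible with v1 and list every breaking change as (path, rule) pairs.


arrows below run writer -> reader for User
checking backward for User: reader v2 against writer v1:
  channel: paired with writer channel (Role -> Role; writer required)
  archived: no writer match
  factor: paired with writer factor (float64 -> int32; writer required)
  height: paired with writer height (float32 -> float32; writer required)
  seq: no writer match
  owner: paired with writer owner (string -> string; writer required)
  balance: paired with writer balance (float64 -> float64; writer required)
  rule R1 violated at archived
  rule R5 violated at channel
  rule R3 violated at factor
  rule R1 violated at seq
  => backward verdict for User: BREAKING, 4 violation(s)
checking forward for User: reader v1 against writer v2:
  channel: paired with writer channel (Role -> Role; writer required)
  factor: paired with writer factor (int32 -> float64; writer required)
  height: paired with writer height (float32 -> float32; writer required)
  owner: paired with writer owner (string -> string; writer required)
  balance: paired with writer balance (float64 -> float64; writer optional)
  archived (writer side), unknown to reader
  seq (writer side), unknown to reader
  rule R2 violated at archived
  rule R1 violated at balance
  rule R3 violated at factor
  rule R2 violated at seq
  => forward verdict for User: BREAKING, 4 violation(s)

backward: BREAKING [(archived, R1), (channel, R5), (factor, R3), (seq, R1)]; forward: BREAKING [(archived, R2), (balance, R1), (factor, R3), (seq, R2)]


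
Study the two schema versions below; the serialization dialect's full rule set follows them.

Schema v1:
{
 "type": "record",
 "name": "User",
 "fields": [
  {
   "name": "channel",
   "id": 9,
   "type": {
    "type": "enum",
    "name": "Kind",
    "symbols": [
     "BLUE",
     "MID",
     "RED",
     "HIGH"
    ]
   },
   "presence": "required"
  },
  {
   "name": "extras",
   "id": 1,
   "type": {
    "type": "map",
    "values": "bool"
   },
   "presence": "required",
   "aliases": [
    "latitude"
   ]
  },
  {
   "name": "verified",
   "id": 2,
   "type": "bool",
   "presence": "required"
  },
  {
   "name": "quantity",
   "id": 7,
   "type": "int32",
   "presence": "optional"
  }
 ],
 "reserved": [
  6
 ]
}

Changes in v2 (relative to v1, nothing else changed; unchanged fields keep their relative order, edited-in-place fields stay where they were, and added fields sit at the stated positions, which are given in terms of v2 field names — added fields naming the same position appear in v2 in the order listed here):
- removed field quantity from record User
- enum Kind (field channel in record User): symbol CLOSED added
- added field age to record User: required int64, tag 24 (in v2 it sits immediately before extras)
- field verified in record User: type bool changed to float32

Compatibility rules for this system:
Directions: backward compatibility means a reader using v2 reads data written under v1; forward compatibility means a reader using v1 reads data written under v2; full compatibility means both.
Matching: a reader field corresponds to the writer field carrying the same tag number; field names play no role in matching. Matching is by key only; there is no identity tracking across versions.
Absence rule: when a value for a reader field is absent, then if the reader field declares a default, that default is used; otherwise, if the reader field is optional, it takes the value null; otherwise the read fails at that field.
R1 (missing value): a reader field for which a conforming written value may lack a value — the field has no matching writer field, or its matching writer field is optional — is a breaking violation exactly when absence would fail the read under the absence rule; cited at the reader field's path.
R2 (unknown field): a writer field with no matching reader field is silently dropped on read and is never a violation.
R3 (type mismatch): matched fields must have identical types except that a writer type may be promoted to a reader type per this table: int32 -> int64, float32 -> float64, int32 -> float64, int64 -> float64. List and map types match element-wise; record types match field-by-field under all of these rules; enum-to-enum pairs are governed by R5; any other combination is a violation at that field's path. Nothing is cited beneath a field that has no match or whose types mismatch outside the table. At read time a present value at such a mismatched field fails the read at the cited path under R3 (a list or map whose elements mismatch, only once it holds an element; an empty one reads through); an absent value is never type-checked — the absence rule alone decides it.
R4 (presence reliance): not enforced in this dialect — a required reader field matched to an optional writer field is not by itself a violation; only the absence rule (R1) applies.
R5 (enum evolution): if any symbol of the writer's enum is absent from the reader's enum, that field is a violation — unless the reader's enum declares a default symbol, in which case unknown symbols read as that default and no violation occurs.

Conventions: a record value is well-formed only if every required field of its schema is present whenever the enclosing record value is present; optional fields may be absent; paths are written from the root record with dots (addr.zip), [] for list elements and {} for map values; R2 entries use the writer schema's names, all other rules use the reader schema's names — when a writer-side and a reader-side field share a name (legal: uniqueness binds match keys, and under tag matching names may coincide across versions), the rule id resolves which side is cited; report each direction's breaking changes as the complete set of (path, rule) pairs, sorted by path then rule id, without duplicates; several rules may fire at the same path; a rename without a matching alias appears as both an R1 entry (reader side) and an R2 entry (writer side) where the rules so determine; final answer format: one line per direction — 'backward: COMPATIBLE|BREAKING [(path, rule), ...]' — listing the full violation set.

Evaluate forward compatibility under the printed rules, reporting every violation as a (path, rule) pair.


in User below, arrows point writer -> reader
forward for User (reader v1, writer v2):
  Kind -> Kind, writer required: channel aligns to channel
  map<string, bool> -> map<string, bool>, writer required: extras aligns to extras
  float32 -> bool, writer required: verified aligns to verified
  quantity has no writer counterpart
  leftover writer field: age
  violation R5 at channel
  violation R3 at verified
  => forward verdict for User: BREAKING, 2 violation(s)
the rest of the User diff is inert for this question:
  removed field quantity from record User -> inert for the asked User verdict: nothing fires
  added field age to record User: required int64, tag 24 (in v2 it sits immediately before extras) -> affects backward compatibility only, which is not asked

forward: BREAKING [(channel, R5), (verified, R3)]


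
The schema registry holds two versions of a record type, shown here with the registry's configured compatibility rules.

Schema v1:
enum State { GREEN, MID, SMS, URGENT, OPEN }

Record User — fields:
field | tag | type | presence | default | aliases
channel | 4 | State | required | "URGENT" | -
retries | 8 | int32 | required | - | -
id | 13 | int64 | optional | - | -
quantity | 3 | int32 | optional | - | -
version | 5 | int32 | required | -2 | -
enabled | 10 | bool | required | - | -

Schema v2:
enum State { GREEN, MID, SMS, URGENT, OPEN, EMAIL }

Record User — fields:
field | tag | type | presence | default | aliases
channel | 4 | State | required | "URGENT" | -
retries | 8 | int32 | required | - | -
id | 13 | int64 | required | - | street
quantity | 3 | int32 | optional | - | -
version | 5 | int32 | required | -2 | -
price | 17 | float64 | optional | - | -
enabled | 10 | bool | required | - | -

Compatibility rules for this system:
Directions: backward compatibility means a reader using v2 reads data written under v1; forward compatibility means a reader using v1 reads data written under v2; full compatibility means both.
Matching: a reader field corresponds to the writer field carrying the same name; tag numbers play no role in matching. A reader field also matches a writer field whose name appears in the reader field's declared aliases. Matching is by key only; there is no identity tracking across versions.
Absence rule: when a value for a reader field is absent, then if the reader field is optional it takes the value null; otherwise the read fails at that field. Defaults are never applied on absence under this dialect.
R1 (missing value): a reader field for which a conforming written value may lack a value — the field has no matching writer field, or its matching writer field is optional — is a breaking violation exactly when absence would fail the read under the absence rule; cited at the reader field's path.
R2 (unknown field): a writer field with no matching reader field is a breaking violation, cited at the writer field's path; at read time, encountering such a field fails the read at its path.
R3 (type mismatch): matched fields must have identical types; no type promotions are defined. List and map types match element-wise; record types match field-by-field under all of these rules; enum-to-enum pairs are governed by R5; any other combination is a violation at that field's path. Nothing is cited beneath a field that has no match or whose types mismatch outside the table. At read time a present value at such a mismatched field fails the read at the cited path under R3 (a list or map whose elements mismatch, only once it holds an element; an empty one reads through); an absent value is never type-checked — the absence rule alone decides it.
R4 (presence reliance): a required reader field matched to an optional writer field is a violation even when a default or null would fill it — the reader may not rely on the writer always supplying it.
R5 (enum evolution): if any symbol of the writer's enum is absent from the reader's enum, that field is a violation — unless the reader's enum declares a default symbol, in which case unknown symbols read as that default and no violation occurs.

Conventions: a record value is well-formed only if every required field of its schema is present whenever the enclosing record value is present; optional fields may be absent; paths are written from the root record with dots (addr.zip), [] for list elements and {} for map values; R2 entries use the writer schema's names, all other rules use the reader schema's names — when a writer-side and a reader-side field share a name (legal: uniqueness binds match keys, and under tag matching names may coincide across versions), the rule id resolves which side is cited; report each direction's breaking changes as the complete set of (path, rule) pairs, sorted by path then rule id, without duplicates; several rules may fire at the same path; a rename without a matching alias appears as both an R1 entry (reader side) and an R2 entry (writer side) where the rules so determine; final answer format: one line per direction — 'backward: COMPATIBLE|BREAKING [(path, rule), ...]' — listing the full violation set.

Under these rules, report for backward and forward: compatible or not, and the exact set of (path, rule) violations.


backward: BREAKING [(id, R1), (id, R4)]; forward: BREAKING [(channel, R5), (price, R2)]

arrows below run writer -> reader for User
checking backward for User: reader v2 against writer v1:
  writer required, State -> State: reader channel maps from writer channel
  writer required, int32 -> int32: reader retries maps from writer retries
  writer optional, int64 -> int64: reader id maps from writer id
  writer optional, int32 -> int32: reader quantity maps from writer quantity
  writer required, int32 -> int32: reader version maps from writer version
  price has no writer counterpart
  writer required, bool -> bool: reader enabled maps from writer enabled
  breaking: (id, R1)
  breaking: (id, R4)
  backward on User therefore BREAKING (2)
checking forward for User: reader v1 against writer v2:
  writer required, State -> State: reader channel maps from writer channel
  writer required, int32 -> int32: reader retries maps from writer retries
  writer required, int64 -> int64: reader id maps from writer id
  writer optional, int32 -> int32: reader quantity maps from writer quantity
  writer required, int32 -> int32: reader version maps from writer version
  writer required, bool -> bool: reader enabled maps from writer enabled
  writer field price has no reader counterpart
  breaking: (channel, R5)
  breaking: (price, R2)
  forward on User therefore BREAKING (2)


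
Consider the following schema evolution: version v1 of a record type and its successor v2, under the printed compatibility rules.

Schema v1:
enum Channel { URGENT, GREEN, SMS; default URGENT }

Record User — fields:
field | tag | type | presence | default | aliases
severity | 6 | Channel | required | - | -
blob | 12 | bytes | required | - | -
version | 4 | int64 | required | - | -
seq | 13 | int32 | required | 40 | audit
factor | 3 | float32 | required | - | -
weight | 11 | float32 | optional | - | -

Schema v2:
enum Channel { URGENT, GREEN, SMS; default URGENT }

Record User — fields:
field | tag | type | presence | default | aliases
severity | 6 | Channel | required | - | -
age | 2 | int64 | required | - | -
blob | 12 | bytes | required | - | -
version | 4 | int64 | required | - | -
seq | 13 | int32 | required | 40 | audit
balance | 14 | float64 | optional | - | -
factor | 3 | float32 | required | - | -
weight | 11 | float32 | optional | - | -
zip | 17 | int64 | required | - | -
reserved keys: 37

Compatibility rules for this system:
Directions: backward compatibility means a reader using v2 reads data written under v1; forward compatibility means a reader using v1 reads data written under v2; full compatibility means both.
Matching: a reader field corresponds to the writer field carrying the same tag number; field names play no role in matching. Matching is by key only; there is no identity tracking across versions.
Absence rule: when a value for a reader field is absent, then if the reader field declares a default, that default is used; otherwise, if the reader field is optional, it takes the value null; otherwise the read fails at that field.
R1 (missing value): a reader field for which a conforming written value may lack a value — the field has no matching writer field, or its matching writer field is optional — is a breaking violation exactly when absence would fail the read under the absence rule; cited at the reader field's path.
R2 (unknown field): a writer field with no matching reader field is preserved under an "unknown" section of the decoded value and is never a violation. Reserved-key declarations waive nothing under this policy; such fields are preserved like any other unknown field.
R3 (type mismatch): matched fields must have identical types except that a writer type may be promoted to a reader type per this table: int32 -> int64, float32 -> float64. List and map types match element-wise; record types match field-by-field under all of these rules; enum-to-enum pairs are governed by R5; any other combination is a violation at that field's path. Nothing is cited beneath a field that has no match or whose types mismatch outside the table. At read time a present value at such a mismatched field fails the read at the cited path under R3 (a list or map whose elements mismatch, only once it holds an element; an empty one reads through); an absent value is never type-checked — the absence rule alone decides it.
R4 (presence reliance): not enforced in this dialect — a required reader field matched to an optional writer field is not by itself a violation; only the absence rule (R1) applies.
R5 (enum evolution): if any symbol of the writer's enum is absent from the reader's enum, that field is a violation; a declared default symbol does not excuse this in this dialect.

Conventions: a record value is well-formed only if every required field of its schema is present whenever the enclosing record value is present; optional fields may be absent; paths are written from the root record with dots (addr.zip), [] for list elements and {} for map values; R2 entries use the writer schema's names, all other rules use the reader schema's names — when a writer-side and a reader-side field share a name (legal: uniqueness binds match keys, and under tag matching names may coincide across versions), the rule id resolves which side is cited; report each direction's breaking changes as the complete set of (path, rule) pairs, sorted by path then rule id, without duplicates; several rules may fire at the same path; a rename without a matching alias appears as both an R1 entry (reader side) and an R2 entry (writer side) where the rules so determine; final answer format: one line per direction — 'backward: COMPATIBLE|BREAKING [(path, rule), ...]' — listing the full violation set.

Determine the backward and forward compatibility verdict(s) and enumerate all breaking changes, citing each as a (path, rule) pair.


backward: BREAKING [(age, R1), (zip, R1)]; forward: COMPATIBLE []

arrows below run writer -> reader for User
backward for User (reader v2, writer v1):
  writer required, Channel -> Channel: reader severity maps from writer severity
  age: no writer match
  writer required, bytes -> bytes: reader blob maps from writer blob
  writer required, int64 -> int64: reader version maps from writer version
  writer required, int32 -> int32: reader seq maps from writer seq
  balance: no writer match
  writer required, float32 -> float32: reader factor maps from writer factor
  writer optional, float32 -> float32: reader weight maps from writer weight
  zip: no writer match
  breaking: (age, R1)
  breaking: (zip, R1)
  => 2 violation(s): backward is BREAKING for User
forward for User (reader v1, writer v2):
  writer required, Channel -> Channel: reader severity maps from writer severity
  writer required, bytes -> bytes: reader blob maps from writer blob
  writer required, int64 -> int64: reader version maps from writer version
  writer required, int32 -> int32: reader seq maps from writer seq
  writer required, float32 -> float32: reader factor maps from writer factor
  writer optional, float32 -> float32: reader weight maps from writer weight
  writer age: unknown to reader
  writer balance: unknown to reader
  writer zip: unknown to reader
  => forward verdict for User: COMPATIBLE, no violations


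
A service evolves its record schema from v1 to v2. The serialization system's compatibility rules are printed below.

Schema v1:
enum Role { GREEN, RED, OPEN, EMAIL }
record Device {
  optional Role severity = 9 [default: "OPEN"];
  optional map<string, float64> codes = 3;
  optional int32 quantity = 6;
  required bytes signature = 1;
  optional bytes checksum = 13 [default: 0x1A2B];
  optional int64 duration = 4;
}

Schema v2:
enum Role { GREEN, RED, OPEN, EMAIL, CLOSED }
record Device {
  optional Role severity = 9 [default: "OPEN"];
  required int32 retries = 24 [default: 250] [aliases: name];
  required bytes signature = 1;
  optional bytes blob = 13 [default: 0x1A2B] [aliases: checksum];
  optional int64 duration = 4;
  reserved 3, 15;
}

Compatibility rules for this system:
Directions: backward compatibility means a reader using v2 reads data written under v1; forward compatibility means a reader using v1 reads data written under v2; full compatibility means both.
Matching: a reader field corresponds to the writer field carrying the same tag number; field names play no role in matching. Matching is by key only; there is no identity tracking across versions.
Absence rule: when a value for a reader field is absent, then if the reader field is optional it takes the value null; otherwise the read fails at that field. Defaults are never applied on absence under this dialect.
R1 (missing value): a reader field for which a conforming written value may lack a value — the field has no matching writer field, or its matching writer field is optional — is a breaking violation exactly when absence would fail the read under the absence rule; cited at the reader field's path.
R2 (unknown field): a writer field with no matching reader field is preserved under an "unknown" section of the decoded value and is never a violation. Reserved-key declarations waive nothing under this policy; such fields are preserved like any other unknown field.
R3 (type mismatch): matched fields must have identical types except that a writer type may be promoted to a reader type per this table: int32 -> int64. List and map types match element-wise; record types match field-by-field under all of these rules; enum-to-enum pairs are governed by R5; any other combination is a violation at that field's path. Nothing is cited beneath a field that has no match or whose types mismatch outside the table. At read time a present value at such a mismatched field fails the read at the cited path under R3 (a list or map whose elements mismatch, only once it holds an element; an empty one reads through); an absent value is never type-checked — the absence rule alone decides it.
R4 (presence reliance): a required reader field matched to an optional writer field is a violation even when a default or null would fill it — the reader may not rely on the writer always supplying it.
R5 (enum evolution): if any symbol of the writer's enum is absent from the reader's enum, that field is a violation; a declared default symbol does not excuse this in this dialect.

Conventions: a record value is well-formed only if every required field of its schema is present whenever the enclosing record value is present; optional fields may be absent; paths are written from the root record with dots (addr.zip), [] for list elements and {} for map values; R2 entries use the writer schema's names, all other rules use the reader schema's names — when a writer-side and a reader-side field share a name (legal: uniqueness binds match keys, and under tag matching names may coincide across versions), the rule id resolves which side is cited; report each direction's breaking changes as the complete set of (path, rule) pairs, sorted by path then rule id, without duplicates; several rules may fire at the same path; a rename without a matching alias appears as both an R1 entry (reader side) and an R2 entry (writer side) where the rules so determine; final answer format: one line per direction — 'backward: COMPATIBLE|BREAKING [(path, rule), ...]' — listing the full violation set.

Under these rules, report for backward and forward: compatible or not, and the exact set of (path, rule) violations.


backward: BREAKING [(retries, R1)]; forward: BREAKING [(severity, R5)]

each type pair in Device: writer, then reader
backward analysis of Device with v2 as reader and v1 as writer:
  writer optional, Role -> Role: reader severity maps from writer severity
  retries: no writer-side match
  writer required, bytes -> bytes: reader signature maps from writer signature
  writer optional, bytes -> bytes: reader blob maps from writer checksum
  writer optional, int64 -> int64: reader duration maps from writer duration
  writer field codes has no reader counterpart
  writer field quantity has no reader counterpart
  rule R1 violated at retries
  backward on Device therefore BREAKING (1)
forward analysis of Device with v1 as reader and v2 as writer:
  writer optional, Role -> Role: reader severity maps from writer severity
  codes: no writer-side match
  quantity: no writer-side match
  writer required, bytes -> bytes: reader signature maps from writer signature
  writer optional, bytes -> bytes: reader checksum maps from writer blob
  writer optional, int64 -> int64: reader duration maps from writer duration
  writer field retries has no reader counterpart
  rule R5 violated at severity
  forward on Device therefore BREAKING (1)


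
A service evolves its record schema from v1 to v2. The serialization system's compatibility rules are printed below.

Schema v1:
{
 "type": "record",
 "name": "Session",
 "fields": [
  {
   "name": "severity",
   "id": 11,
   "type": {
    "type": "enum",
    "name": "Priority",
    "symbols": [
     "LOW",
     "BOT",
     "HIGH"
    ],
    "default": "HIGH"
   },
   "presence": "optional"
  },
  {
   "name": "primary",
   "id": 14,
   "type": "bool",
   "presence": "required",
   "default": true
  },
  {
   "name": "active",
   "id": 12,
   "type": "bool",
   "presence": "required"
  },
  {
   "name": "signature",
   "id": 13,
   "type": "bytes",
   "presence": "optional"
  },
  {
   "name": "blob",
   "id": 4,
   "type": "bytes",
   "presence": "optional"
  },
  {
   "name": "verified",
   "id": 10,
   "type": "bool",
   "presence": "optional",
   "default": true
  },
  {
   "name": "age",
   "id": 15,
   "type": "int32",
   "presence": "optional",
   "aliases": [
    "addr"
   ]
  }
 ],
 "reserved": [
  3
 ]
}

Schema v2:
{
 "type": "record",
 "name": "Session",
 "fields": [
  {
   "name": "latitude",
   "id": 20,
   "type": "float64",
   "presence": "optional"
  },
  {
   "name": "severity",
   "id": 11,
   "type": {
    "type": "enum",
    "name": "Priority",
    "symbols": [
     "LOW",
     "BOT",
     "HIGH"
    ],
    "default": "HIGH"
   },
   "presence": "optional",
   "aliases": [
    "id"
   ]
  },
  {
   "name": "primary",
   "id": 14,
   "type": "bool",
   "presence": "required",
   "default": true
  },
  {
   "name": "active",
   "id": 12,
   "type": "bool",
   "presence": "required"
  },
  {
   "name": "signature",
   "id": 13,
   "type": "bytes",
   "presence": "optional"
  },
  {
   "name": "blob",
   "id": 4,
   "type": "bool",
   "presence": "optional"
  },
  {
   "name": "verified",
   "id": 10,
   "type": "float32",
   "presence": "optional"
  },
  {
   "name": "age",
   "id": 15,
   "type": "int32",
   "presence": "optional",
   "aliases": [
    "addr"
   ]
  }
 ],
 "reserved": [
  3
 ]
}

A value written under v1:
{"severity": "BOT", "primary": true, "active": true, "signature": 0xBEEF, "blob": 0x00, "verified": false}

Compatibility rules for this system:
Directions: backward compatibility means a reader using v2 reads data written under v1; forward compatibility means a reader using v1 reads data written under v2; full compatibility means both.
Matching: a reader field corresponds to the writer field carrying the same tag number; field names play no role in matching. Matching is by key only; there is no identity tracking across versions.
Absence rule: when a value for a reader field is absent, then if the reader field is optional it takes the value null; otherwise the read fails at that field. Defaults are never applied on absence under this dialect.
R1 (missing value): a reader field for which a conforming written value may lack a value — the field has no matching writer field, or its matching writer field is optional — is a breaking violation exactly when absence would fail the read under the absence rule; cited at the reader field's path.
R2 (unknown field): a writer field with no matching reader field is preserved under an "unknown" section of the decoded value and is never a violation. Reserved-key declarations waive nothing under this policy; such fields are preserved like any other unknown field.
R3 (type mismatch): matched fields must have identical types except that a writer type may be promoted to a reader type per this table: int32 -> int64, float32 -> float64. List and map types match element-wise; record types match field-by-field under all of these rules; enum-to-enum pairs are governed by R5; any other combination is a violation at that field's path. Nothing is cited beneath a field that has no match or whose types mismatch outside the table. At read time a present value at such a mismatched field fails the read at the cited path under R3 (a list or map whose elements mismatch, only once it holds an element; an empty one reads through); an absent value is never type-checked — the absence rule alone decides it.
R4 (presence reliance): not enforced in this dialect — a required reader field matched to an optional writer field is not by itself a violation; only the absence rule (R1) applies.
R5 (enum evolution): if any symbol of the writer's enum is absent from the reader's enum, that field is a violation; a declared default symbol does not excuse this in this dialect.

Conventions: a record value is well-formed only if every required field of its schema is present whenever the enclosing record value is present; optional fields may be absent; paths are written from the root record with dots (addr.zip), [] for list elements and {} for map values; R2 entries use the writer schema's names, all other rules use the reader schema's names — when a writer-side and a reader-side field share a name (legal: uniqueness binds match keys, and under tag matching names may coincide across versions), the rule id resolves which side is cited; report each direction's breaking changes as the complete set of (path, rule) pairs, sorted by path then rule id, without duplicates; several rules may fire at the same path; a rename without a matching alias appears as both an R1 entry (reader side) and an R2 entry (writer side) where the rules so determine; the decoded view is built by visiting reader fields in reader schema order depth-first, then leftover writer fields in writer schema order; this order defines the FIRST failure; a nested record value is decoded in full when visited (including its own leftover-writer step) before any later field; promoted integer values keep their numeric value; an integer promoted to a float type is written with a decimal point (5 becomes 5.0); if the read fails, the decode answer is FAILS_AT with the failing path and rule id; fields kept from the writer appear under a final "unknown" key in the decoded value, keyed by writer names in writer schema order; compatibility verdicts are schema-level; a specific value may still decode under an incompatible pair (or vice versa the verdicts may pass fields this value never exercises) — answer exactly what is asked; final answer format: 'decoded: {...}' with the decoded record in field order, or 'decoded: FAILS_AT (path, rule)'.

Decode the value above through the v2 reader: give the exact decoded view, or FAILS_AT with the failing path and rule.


each type pair in Session: writer, then reader
decoding the Session value with the v2 reader:
  latitude := null (missing; optional => null)
  severity := "BOT"
  primary := true
  active := true
  signature := 0xBEEF
  read fails at blob under R3
  => FAILS_AT (blob, R3)
the other Session changes do not affect what is asked:
  added field latitude to record Session: optional float64, tag 20 (in v2 it sits immediately before severity) -> no rule fires on it and the decoded Session view is identical with or without it
  field verified in record Session: type bool changed to float32 (its default is dropped) -> schema-level compatibility only; this Session value's decode is unchanged

decoded: FAILS_AT (blob, R3)
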